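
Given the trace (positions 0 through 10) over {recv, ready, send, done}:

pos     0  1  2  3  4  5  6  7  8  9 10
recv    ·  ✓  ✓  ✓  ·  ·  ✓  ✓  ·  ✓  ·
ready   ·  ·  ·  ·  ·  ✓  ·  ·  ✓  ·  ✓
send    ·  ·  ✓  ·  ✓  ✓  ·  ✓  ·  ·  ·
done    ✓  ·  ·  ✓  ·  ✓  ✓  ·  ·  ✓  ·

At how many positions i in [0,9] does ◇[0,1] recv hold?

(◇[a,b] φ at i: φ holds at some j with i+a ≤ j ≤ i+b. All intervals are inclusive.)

Evaluate at each i in [0,9]:
  i=0: ✓ (witness j=1)
  i=1: ✓ (witness j=1)
  i=2: ✓ (witness j=2)
  i=3: ✓ (witness j=3)
  i=4: ✗ (none in [4,5])
  i=5: ✓ (witness j=6)
  i=6: ✓ (witness j=6)
  i=7: ✓ (witness j=7)
  i=8: ✓ (witness j=9)
  i=9: ✓ (witness j=9)
Positions where it holds: {0, 1, 2, 3, 5, 6, 7, 8, 9} → 9.

9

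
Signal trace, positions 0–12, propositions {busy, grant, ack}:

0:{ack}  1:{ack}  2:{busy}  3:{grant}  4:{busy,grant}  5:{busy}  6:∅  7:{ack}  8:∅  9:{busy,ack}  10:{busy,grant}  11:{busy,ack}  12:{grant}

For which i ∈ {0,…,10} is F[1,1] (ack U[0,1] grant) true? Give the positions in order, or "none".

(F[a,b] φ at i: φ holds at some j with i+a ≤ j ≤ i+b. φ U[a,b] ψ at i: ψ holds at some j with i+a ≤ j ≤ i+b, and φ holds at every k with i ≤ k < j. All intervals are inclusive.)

2, 3, 8, 9, 10

Evaluate at each i in [0,10]:
  i=0: ✗ (none in [1,1])
  i=1: ✗ (none in [2,2])
  i=2: ✓ (witness j=3)
  i=3: ✓ (witness j=4)
  i=4: ✗ (none in [5,5])
  i=5: ✗ (none in [6,6])
  i=6: ✗ (none in [7,7])
  i=7: ✗ (none in [8,8])
  i=8: ✓ (witness j=9)
  i=9: ✓ (witness j=10)
  i=10: ✓ (witness j=11)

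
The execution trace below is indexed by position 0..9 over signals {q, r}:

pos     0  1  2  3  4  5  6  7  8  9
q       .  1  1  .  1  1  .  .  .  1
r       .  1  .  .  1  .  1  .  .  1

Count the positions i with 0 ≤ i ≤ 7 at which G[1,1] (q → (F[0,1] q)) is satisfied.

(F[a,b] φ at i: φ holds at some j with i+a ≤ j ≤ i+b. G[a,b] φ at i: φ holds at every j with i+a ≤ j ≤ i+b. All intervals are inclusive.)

Evaluate at each i in [0,7]:
  i=0: ✓ (all of [1,1])
  i=1: ✓ (all of [2,2])
  i=2: ✓ (all of [3,3])
  i=3: ✓ (all of [4,4])
  i=4: ✓ (all of [5,5])
  i=5: ✓ (all of [6,6])
  i=6: ✓ (all of [7,7])
  i=7: ✓ (all of [8,8])
Positions where it holds: {0, 1, 2, 3, 4, 5, 6, 7} → 8.

8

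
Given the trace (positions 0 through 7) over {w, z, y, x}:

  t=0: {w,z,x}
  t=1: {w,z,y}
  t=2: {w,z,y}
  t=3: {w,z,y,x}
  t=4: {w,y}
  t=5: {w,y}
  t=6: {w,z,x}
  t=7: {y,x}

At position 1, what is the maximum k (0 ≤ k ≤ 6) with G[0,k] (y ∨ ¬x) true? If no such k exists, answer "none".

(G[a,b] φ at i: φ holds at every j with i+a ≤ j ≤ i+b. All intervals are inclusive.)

4

(y ∨ ¬x) must hold from j=1 onward; find where it first fails.
  j=1: holds
  j=2: holds
  j=3: holds
  j=4: holds
  j=5: holds
  j=6: fails
Holds on [1,5], so largest k = 4.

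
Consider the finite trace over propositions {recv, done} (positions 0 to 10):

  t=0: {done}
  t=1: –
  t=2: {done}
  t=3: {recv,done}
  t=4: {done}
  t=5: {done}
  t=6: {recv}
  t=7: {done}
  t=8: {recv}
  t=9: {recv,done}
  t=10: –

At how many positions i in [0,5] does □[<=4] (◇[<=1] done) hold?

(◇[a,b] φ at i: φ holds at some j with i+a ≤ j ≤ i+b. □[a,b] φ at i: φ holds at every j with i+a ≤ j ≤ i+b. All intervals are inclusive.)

6

Evaluate at each i in [0,5]:
  i=0: ✓ (all of [0,4])
  i=1: ✓ (all of [1,5])
  i=2: ✓ (all of [2,6])
  i=3: ✓ (all of [3,7])
  i=4: ✓ (all of [4,8])
  i=5: ✓ (all of [5,9])
Positions where it holds: {0, 1, 2, 3, 4, 5} → 6.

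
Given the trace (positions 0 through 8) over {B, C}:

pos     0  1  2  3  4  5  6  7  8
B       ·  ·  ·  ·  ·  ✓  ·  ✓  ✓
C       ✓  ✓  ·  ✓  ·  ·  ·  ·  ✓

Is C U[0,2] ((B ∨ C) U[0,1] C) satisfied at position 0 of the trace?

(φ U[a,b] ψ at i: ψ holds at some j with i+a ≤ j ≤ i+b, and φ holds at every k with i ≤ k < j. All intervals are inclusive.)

Yes

Need some j in [0,2] with ((B ∨ C) U[0,1] C), and C at every k in [0,j-1].
  j=0: ((B ∨ C) U[0,1] C) holds; no prefix to check → satisfied.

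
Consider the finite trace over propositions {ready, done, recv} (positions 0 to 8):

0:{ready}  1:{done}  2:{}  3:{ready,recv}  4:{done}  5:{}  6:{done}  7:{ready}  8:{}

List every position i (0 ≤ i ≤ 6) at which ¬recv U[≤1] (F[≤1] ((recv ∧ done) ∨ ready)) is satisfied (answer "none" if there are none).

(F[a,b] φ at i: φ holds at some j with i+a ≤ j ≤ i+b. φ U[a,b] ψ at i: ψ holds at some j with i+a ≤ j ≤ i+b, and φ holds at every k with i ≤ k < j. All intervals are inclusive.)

Evaluate at each i in [0,6]:
  i=0: ✓ (rhs at j=0)
  i=1: ✓ (rhs at j=2; lhs holds on [1,1])
  i=2: ✓ (rhs at j=2)
  i=3: ✓ (rhs at j=3)
  i=4: ✗ (no rhs in [4,5])
  i=5: ✓ (rhs at j=6; lhs holds on [5,5])
  i=6: ✓ (rhs at j=6)

0, 1, 2, 3, 5, 6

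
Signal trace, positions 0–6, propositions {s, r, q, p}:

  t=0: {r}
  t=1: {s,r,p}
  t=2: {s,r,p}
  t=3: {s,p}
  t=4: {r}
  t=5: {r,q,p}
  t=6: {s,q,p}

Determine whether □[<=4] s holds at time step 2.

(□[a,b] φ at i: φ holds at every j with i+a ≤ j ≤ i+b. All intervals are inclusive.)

Check s at every j in [2,6]:
  j=2: true
  j=3: true
  j=4: false
  j=5: false
  j=6: true
Fails at j=4 → formula fails.

No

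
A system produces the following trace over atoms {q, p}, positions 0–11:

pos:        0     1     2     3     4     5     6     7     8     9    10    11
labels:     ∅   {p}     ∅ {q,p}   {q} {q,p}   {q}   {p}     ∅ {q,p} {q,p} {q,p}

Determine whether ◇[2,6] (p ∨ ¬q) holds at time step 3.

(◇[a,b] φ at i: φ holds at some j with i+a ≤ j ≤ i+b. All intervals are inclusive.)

Check (p ∨ ¬q) at each j in [5,9]:
  j=5: true
  j=6: false
  j=7: true
  j=8: true
  j=9: true
Found at j=5 → formula holds.

Yes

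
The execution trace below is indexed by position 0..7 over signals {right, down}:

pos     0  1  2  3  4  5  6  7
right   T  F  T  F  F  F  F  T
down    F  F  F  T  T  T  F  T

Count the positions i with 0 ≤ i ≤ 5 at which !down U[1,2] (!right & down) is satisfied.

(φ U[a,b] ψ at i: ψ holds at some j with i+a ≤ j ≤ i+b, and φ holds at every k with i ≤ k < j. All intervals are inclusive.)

2

Evaluate at each i in [0,5]:
  i=0: ✗ (no rhs in [1,2])
  i=1: ✓ (rhs at j=3; lhs holds on [1,2])
  i=2: ✓ (rhs at j=3; lhs holds on [2,2])
  i=3: ✗ (lhs fails at k=3 before rhs at j=4)
  i=4: ✗ (lhs fails at k=4 before rhs at j=5)
  i=5: ✗ (no rhs in [6,7])
Positions where it holds: {1, 2} → 2.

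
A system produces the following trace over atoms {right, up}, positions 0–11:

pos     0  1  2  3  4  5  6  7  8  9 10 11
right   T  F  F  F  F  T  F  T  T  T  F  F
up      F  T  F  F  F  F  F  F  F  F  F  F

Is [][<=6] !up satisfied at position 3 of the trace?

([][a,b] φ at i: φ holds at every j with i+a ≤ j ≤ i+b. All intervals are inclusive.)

Yes

Check !up at every j in [3,9]:
  j=3: true
  j=4: true
  j=5: true
  j=6: true
  j=7: true
  j=8: true
  j=9: true
All positions satisfy it → formula holds.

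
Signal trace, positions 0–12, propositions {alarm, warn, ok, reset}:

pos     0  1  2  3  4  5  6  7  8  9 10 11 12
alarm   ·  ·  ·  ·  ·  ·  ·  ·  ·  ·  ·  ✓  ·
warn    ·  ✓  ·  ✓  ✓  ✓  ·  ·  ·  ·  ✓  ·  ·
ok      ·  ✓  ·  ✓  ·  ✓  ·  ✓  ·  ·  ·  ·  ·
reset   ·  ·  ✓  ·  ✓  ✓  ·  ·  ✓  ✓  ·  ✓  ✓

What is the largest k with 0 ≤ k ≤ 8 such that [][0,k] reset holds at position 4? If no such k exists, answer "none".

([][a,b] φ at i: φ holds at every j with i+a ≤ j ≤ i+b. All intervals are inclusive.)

1

reset must hold from j=4 onward; find where it first fails.
  j=4: holds
  j=5: holds
  j=6: fails
Holds on [4,5], so largest k = 1.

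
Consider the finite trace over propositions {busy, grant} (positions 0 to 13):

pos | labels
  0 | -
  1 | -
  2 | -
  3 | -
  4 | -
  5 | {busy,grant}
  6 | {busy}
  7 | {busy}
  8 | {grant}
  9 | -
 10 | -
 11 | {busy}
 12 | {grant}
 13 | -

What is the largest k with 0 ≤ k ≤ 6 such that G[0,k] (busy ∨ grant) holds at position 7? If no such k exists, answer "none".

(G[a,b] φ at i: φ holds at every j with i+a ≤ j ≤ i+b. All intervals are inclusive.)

(busy ∨ grant) must hold from j=7 onward; find where it first fails.
  j=7: holds
  j=8: holds
  j=9: fails
Holds on [7,8], so largest k = 1.

1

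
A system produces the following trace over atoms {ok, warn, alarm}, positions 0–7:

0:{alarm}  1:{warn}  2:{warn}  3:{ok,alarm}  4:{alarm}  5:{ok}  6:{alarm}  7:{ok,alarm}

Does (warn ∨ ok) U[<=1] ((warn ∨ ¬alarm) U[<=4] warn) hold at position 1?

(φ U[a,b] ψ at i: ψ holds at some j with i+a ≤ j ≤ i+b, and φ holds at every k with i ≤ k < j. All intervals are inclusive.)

True

Need some j in [1,2] with ((warn ∨ ¬alarm) U[<=4] warn), and (warn ∨ ok) at every k in [1,j-1].
  j=1: ((warn ∨ ¬alarm) U[<=4] warn) holds; no prefix to check → satisfied.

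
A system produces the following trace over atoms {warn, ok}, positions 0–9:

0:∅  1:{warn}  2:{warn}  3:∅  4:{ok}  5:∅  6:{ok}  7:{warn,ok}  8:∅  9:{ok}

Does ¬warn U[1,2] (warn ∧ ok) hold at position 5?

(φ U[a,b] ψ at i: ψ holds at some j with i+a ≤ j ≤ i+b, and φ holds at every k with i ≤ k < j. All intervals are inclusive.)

Need some j in [6,7] with (warn ∧ ok), and ¬warn at every k in [5,j-1].
  j=6: (warn ∧ ok) false.
  j=7: (warn ∧ ok) holds; ¬warn holds at every k in [5,6] → satisfied.

Holds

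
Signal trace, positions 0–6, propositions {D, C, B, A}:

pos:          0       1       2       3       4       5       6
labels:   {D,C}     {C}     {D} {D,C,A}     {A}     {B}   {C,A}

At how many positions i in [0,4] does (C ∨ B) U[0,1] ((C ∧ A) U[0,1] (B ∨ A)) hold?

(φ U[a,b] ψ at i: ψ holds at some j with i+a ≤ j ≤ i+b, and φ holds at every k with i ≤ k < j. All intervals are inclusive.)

Evaluate at each i in [0,4]:
  i=0: ✗ (no rhs in [0,1])
  i=1: ✗ (no rhs in [1,2])
  i=2: ✗ (lhs fails at k=2 before rhs at j=3)
  i=3: ✓ (rhs at j=3)
  i=4: ✓ (rhs at j=4)
Positions where it holds: {3, 4} → 2.

2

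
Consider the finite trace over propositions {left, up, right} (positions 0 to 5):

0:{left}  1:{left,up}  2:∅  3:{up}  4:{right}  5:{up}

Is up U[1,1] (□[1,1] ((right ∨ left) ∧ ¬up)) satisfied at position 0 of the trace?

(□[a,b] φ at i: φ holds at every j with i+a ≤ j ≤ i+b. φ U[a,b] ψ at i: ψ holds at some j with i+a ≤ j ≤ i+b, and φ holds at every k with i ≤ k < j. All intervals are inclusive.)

Need some j in [1,1] with □[1,1] ((right ∨ left) ∧ ¬up), and up at every k in [0,j-1].
  j=1: □[1,1] ((right ∨ left) ∧ ¬up) — fails at 2.
No j in the window works → until fails.

False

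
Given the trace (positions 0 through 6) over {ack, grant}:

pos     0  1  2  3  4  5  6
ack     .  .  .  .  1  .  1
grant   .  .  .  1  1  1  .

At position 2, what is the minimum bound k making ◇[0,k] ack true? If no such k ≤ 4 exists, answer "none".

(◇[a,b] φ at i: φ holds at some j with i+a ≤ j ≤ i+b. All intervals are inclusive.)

2

Scan j = 2,3,… for ack:
  j=2: fails
  j=3: fails
  j=4: holds
First hit at j=4, so smallest k = 4-2 = 2.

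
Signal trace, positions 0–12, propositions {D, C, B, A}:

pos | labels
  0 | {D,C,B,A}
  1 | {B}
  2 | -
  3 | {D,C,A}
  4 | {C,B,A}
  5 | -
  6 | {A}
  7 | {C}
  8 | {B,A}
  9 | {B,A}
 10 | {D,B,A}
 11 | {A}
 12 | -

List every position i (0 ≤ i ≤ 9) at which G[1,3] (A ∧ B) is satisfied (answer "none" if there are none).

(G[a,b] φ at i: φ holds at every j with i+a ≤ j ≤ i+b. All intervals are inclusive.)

Evaluate at each i in [0,9]:
  i=0: ✗ (fails at j=1)
  i=1: ✗ (fails at j=2)
  i=2: ✗ (fails at j=3)
  i=3: ✗ (fails at j=5)
  i=4: ✗ (fails at j=5)
  i=5: ✗ (fails at j=6)
  i=6: ✗ (fails at j=7)
  i=7: ✓ (all of [8,10])
  i=8: ✗ (fails at j=11)
  i=9: ✗ (fails at j=11)

7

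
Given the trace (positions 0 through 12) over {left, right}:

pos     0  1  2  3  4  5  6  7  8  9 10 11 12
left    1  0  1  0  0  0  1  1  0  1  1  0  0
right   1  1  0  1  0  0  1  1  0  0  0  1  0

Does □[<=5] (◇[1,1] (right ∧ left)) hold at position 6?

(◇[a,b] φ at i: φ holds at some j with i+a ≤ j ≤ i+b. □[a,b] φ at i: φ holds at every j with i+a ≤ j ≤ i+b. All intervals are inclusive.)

Check ◇[1,1] (right ∧ left) at every j in [6,11]:
  j=6: holds (witness at 7)
  j=7: fails (none in [8,8])
  j=8: fails (none in [9,9])
  j=9: fails (none in [10,10])
  j=10: fails (none in [11,11])
  j=11: fails (none in [12,12])
Fails at j=7 → formula fails.

Does not hold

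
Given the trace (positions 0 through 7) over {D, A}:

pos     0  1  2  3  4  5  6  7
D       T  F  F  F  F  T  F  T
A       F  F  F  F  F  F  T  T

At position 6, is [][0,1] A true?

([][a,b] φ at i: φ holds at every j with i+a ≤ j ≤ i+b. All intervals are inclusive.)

Yes

Check A at every j in [6,7]:
  j=6: true
  j=7: true
All positions satisfy it → formula holds.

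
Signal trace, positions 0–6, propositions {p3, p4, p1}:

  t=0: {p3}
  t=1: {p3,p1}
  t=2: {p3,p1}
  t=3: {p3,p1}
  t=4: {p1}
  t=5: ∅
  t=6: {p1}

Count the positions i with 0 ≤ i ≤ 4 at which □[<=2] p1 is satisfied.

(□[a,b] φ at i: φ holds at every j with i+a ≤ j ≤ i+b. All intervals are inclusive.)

2

Evaluate at each i in [0,4]:
  i=0: ✗ (fails at j=0)
  i=1: ✓ (all of [1,3])
  i=2: ✓ (all of [2,4])
  i=3: ✗ (fails at j=5)
  i=4: ✗ (fails at j=5)
Positions where it holds: {1, 2} → 2.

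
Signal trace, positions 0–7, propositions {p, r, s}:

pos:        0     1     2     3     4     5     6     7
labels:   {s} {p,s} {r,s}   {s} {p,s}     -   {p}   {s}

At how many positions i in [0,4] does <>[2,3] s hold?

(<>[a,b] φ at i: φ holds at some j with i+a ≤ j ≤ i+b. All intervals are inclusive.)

4

Evaluate at each i in [0,4]:
  i=0: ✓ (witness j=2)
  i=1: ✓ (witness j=3)
  i=2: ✓ (witness j=4)
  i=3: ✗ (none in [5,6])
  i=4: ✓ (witness j=7)
Positions where it holds: {0, 1, 2, 4} → 4.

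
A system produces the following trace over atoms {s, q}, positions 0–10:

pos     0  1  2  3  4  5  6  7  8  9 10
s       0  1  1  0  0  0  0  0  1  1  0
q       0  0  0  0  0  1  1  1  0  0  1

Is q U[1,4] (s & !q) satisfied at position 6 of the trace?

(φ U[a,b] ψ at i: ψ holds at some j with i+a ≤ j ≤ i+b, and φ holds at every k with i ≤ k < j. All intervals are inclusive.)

Need some j in [7,10] with (s & !q), and q at every k in [6,j-1].
  j=7: (s & !q) false.
  j=8: (s & !q) holds; q holds at every k in [6,7] → satisfied.

True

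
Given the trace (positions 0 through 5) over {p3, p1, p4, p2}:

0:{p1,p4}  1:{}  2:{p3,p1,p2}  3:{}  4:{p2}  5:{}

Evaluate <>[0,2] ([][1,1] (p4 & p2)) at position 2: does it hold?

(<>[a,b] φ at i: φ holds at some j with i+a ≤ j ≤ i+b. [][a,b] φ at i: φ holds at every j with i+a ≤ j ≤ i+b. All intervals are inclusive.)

Does not hold

Check [][1,1] (p4 & p2) at each j in [2,4]:
  j=2: fails at 3
  j=3: fails at 4
  j=4: fails at 5
No position in the window satisfies it → formula fails.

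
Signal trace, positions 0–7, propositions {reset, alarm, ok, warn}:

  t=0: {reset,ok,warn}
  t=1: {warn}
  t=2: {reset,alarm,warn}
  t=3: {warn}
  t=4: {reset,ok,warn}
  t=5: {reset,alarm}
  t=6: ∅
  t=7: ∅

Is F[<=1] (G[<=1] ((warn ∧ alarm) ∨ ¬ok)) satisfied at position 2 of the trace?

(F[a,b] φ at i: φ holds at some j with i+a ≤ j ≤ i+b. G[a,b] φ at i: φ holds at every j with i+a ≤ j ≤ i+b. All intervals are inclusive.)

Check G[<=1] ((warn ∧ alarm) ∨ ¬ok) at each j in [2,3]:
  j=2: holds on [2,3]
  j=3: fails at 4
Found at j=2 → formula holds.

True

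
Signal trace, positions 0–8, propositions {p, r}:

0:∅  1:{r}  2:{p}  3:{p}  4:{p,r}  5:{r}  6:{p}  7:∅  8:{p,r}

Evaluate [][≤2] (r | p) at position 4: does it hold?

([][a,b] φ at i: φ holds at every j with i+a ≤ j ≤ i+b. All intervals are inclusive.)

Check (r | p) at every j in [4,6]:
  j=4: true
  j=5: true
  j=6: true
All positions satisfy it → formula holds.

True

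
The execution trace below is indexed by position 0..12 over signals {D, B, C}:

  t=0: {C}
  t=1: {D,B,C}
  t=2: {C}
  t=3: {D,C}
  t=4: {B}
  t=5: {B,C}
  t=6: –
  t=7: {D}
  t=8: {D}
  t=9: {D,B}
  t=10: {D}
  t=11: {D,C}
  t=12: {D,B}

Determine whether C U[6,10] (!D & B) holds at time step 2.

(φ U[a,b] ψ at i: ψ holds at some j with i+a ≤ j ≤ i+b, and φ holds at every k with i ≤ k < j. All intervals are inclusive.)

Need some j in [8,12] with (!D & B), and C at every k in [2,j-1].
  j=8: (!D & B) false.
  j=9: (!D & B) false.
  j=10: (!D & B) false.
  j=11: (!D & B) false.
  j=12: (!D & B) false.
No j in the window works → until fails.

Does not hold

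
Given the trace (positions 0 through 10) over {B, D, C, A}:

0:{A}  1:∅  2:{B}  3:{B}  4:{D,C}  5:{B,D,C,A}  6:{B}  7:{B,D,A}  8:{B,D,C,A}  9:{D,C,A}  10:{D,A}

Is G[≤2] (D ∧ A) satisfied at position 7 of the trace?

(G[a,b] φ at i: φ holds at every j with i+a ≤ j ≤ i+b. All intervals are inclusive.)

Yes

Check (D ∧ A) at every j in [7,9]:
  j=7: true
  j=8: true
  j=9: true
All positions satisfy it → formula holds.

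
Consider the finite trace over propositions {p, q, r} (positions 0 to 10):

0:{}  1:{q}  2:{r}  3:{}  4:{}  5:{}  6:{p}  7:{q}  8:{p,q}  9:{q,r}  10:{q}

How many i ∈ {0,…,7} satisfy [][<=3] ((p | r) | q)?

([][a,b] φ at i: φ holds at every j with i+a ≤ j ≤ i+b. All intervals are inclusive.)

Evaluate at each i in [0,7]:
  i=0: ✗ (fails at j=0)
  i=1: ✗ (fails at j=3)
  i=2: ✗ (fails at j=3)
  i=3: ✗ (fails at j=3)
  i=4: ✗ (fails at j=4)
  i=5: ✗ (fails at j=5)
  i=6: ✓ (all of [6,9])
  i=7: ✓ (all of [7,10])
Positions where it holds: {6, 7} → 2.

2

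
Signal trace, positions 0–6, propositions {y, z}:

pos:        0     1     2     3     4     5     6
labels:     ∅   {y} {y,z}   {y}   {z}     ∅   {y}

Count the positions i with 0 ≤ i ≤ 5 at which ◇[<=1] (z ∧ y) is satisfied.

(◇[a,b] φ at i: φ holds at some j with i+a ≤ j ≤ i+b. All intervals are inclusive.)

Evaluate at each i in [0,5]:
  i=0: ✗ (none in [0,1])
  i=1: ✓ (witness j=2)
  i=2: ✓ (witness j=2)
  i=3: ✗ (none in [3,4])
  i=4: ✗ (none in [4,5])
  i=5: ✗ (none in [5,6])
Positions where it holds: {1, 2} → 2.

2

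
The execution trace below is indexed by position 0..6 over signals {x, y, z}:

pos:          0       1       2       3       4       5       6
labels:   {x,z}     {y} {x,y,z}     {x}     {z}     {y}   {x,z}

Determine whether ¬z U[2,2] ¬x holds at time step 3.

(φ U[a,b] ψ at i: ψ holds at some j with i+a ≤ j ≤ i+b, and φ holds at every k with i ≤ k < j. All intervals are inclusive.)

False

Need some j in [5,5] with ¬x, and ¬z at every k in [3,j-1].
  j=5: ¬x holds, but ¬z fails at k=4 → not this j.
No j in the window works → until fails.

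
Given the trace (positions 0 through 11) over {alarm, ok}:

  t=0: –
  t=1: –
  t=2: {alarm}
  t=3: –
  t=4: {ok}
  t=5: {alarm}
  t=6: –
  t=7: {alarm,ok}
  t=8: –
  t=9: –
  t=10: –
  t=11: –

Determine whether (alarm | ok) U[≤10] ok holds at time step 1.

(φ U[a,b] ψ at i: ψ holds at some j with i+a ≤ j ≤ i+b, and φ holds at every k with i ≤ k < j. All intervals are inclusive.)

Need some j in [1,11] with ok, and (alarm | ok) at every k in [1,j-1].
  j=1: ok false.
  j=2: ok false.
  j=3: ok false.
  j=4: ok holds, but (alarm | ok) fails at k=1 → not this j.
  j=5: ok false.
  j=6: ok false.
  j=7: ok holds, but (alarm | ok) fails at k=1 → not this j.
  j=8: ok false.
  j=9: ok false.
  j=10: ok false.
  j=11: ok false.
No j in the window works → until fails.

No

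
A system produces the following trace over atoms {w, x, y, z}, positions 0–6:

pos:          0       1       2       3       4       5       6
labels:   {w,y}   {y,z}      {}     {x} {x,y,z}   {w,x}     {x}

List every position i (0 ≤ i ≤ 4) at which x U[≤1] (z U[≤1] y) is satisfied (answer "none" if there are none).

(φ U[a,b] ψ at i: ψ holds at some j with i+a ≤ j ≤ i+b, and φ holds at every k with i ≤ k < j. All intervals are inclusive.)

Evaluate at each i in [0,4]:
  i=0: ✓ (rhs at j=0)
  i=1: ✓ (rhs at j=1)
  i=2: ✗ (no rhs in [2,3])
  i=3: ✓ (rhs at j=4; lhs holds on [3,3])
  i=4: ✓ (rhs at j=4)

0, 1, 3, 4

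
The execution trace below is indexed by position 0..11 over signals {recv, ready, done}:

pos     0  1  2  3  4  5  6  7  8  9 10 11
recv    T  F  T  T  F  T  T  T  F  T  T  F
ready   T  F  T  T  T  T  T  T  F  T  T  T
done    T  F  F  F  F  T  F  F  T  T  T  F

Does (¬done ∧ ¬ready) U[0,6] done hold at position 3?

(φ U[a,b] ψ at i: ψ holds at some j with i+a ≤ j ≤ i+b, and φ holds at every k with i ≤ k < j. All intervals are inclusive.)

False

Need some j in [3,9] with done, and (¬done ∧ ¬ready) at every k in [3,j-1].
  j=3: done false.
  j=4: done false.
  j=5: done holds, but (¬done ∧ ¬ready) fails at k=3 → not this j.
  j=6: done false.
  j=7: done false.
  j=8: done holds, but (¬done ∧ ¬ready) fails at k=3 → not this j.
  j=9: done holds, but (¬done ∧ ¬ready) fails at k=3 → not this j.
No j in the window works → until fails.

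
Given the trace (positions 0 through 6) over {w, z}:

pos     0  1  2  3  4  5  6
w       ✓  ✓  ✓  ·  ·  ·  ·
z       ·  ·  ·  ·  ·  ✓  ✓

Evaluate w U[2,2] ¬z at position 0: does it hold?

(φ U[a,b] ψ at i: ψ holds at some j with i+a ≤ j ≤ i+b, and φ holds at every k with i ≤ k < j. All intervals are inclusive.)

Need some j in [2,2] with ¬z, and w at every k in [0,j-1].
  j=2: ¬z holds; w holds at every k in [0,1] → satisfied.

Yes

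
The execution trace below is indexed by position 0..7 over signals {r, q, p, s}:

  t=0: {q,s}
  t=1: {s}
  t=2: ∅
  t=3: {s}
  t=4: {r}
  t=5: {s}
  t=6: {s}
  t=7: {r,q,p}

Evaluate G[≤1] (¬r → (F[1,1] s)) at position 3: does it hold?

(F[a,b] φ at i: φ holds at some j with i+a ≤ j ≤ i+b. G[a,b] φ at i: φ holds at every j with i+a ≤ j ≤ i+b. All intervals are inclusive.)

False

Check (¬r → (F[1,1] s)) at every j in [3,4]:
  j=3: antecedent true; consequent fails (none in [4,4]) → ✗
  j=4: antecedent false → ✓
Fails at j=3 → formula fails.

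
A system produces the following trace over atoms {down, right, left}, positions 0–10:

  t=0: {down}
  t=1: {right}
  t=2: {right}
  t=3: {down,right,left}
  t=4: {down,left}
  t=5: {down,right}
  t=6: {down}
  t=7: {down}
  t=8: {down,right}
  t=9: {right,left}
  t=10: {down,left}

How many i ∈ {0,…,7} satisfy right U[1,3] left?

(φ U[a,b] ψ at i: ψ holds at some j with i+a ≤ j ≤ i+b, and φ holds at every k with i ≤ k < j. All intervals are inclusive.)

3

Evaluate at each i in [0,7]:
  i=0: ✗ (lhs fails at k=0 before rhs at j=3)
  i=1: ✓ (rhs at j=3; lhs holds on [1,2])
  i=2: ✓ (rhs at j=3; lhs holds on [2,2])
  i=3: ✓ (rhs at j=4; lhs holds on [3,3])
  i=4: ✗ (no rhs in [5,7])
  i=5: ✗ (no rhs in [6,8])
  i=6: ✗ (lhs fails at k=6 before rhs at j=9)
  i=7: ✗ (lhs fails at k=7 before rhs at j=9)
Positions where it holds: {1, 2, 3} → 3.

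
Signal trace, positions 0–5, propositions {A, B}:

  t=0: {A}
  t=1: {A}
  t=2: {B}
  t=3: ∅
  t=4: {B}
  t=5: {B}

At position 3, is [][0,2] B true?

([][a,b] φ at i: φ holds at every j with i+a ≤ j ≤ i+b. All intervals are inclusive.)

Check B at every j in [3,5]:
  j=3: false
  j=4: true
  j=5: true
Fails at j=3 → formula fails.

No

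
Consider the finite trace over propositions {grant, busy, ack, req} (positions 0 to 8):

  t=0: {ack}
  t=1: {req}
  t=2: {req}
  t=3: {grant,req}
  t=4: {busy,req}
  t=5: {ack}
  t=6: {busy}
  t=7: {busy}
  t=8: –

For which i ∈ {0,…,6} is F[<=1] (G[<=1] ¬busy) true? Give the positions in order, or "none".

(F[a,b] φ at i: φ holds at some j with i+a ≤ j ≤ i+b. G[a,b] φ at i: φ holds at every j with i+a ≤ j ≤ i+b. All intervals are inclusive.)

0, 1, 2

Evaluate at each i in [0,6]:
  i=0: ✓ (witness j=0)
  i=1: ✓ (witness j=1)
  i=2: ✓ (witness j=2)
  i=3: ✗ (none in [3,4])
  i=4: ✗ (none in [4,5])
  i=5: ✗ (none in [5,6])
  i=6: ✗ (none in [6,7])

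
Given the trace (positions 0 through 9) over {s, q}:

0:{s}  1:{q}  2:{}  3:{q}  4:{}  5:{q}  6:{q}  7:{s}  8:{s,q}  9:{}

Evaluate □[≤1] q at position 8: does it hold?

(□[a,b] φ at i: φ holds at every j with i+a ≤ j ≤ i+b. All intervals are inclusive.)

Check q at every j in [8,9]:
  j=8: true
  j=9: false
Fails at j=9 → formula fails.

No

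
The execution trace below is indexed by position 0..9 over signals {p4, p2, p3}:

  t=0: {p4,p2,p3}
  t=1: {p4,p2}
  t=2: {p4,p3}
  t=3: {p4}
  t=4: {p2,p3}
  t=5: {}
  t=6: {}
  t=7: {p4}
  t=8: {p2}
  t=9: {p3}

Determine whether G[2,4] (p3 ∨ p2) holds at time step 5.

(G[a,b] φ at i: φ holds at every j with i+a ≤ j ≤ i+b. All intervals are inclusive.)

False

Check (p3 ∨ p2) at every j in [7,9]:
  j=7: false
  j=8: true
  j=9: true
Fails at j=7 → formula fails.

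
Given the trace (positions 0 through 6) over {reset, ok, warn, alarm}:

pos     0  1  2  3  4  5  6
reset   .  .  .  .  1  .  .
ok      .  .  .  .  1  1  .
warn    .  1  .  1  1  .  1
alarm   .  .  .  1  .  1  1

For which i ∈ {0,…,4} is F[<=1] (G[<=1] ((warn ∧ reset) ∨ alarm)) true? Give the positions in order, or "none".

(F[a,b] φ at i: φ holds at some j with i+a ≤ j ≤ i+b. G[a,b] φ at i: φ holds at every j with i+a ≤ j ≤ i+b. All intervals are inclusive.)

2, 3, 4

Evaluate at each i in [0,4]:
  i=0: ✗ (none in [0,1])
  i=1: ✗ (none in [1,2])
  i=2: ✓ (witness j=3)
  i=3: ✓ (witness j=3)
  i=4: ✓ (witness j=4)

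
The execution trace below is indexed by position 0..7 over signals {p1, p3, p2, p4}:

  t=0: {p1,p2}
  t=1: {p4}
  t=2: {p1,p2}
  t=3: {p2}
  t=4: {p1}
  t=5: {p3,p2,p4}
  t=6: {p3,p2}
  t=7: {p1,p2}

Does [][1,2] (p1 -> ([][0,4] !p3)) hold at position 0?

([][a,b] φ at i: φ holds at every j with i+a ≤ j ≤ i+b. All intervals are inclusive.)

Check (p1 -> ([][0,4] !p3)) at every j in [1,2]:
  j=1: antecedent false → ✓
  j=2: antecedent true; consequent fails at 5 → ✗
Fails at j=2 → formula fails.

Does not hold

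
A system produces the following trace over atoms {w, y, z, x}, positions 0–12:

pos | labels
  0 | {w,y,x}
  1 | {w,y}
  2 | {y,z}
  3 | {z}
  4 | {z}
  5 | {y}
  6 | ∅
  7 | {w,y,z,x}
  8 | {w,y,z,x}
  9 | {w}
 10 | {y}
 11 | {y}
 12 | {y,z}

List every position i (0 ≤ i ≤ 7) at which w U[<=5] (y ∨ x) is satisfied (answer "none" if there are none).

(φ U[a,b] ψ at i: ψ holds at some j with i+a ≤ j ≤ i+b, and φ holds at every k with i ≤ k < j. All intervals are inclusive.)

0, 1, 2, 5, 7

Evaluate at each i in [0,7]:
  i=0: ✓ (rhs at j=0)
  i=1: ✓ (rhs at j=1)
  i=2: ✓ (rhs at j=2)
  i=3: ✗ (lhs fails at k=3 before rhs at j=5)
  i=4: ✗ (lhs fails at k=4 before rhs at j=5)
  i=5: ✓ (rhs at j=5)
  i=6: ✗ (lhs fails at k=6 before rhs at j=7)
  i=7: ✓ (rhs at j=7)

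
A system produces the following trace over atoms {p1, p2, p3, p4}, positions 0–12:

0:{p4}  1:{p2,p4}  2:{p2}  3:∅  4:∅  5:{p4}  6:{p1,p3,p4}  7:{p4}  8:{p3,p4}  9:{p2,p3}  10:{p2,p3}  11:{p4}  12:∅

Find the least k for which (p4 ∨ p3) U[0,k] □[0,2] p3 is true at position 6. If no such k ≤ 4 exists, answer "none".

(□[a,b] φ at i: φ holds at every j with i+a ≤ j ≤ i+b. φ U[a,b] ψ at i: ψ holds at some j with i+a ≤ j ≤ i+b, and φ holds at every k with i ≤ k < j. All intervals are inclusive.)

2

Need earliest j ≥ 6 with □[0,2] p3, and (p4 ∨ p3) at every k in [6,j-1].
  j=6: rhs fails.
  j=7: rhs fails.
  j=8: rhs holds; lhs holds on [6,7]. k = 2.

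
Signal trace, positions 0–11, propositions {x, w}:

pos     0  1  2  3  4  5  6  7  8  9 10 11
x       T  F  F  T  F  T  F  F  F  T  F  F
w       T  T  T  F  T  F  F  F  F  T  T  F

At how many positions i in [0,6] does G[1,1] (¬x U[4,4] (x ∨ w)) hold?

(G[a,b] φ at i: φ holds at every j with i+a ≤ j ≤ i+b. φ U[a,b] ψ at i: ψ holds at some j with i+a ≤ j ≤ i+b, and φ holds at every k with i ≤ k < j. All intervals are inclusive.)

0

Evaluate at each i in [0,6]:
  i=0: ✗ (fails at j=1)
  i=1: ✗ (fails at j=2)
  i=2: ✗ (fails at j=3)
  i=3: ✗ (fails at j=4)
  i=4: ✗ (fails at j=5)
  i=5: ✗ (fails at j=6)
  i=6: ✗ (fails at j=7)
Positions where it holds: {} → 0.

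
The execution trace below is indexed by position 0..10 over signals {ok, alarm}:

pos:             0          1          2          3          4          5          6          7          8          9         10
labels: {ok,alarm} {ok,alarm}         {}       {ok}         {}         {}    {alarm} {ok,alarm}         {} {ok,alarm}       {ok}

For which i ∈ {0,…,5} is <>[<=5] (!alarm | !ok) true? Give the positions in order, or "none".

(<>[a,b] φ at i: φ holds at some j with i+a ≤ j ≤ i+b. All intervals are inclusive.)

0, 1, 2, 3, 4, 5

Evaluate at each i in [0,5]:
  i=0: ✓ (witness j=2)
  i=1: ✓ (witness j=2)
  i=2: ✓ (witness j=2)
  i=3: ✓ (witness j=3)
  i=4: ✓ (witness j=4)
  i=5: ✓ (witness j=5)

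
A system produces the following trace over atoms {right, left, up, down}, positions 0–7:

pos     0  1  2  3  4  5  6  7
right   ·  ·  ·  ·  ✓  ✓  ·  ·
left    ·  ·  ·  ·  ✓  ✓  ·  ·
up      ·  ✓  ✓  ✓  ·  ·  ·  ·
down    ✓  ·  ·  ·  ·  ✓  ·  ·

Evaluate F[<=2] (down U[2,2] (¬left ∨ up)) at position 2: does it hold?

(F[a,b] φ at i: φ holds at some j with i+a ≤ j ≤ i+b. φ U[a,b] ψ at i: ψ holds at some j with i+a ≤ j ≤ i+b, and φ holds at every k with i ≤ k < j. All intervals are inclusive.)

False

Check (down U[2,2] (¬left ∨ up)) at each j in [2,4]:
  j=2: fails
  j=3: fails
  j=4: fails
No position in the window satisfies it → formula fails.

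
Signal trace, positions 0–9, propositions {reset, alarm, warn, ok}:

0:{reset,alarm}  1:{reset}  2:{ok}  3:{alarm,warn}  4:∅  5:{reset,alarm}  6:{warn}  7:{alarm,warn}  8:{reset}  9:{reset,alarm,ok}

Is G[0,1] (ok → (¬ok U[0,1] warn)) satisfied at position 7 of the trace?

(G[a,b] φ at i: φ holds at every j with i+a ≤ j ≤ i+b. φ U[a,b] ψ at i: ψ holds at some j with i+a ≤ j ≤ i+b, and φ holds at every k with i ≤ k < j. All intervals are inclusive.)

Holds

Check (ok → (¬ok U[0,1] warn)) at every j in [7,8]:
  j=7: antecedent false → ✓
  j=8: antecedent false → ✓
All positions satisfy it → formula holds.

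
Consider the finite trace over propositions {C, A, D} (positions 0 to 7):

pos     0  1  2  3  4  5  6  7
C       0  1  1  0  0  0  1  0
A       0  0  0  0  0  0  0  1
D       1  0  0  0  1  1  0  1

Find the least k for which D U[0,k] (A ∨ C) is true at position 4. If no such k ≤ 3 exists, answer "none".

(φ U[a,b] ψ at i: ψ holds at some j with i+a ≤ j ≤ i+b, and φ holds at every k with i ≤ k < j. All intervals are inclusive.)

Need earliest j ≥ 4 with (A ∨ C), and D at every k in [4,j-1].
  j=4: rhs fails.
  j=5: rhs fails.
  j=6: rhs holds; lhs holds on [4,5]. k = 2.

2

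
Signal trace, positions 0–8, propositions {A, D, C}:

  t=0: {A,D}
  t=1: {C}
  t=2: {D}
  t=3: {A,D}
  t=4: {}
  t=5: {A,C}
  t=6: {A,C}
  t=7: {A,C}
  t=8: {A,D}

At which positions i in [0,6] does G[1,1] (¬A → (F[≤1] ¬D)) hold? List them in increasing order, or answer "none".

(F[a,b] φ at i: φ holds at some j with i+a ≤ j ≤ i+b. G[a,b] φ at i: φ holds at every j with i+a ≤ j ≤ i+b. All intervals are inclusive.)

0, 2, 3, 4, 5, 6

Evaluate at each i in [0,6]:
  i=0: ✓ (all of [1,1])
  i=1: ✗ (fails at j=2)
  i=2: ✓ (all of [3,3])
  i=3: ✓ (all of [4,4])
  i=4: ✓ (all of [5,5])
  i=5: ✓ (all of [6,6])
  i=6: ✓ (all of [7,7])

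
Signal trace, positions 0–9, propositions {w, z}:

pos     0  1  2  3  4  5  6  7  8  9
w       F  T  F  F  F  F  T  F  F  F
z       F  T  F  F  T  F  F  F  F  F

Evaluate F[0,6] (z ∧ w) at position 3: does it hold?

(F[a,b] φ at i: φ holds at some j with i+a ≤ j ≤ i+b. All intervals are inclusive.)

Does not hold

Check (z ∧ w) at each j in [3,9]:
  j=3: false
  j=4: false
  j=5: false
  j=6: false
  j=7: false
  j=8: false
  j=9: false
No position in the window satisfies it → formula fails.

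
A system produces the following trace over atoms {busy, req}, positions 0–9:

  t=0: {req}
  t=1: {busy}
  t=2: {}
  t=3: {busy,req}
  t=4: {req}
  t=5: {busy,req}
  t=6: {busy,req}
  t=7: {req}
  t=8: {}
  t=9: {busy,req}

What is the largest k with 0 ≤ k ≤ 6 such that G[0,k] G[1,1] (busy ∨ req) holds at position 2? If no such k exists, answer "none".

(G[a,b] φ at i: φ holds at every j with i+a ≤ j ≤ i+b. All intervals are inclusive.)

4

G[1,1] (busy ∨ req) must hold from j=2 onward; find where it first fails.
  j=2: holds
  j=3: holds
  j=4: holds
  j=5: holds
  j=6: holds
  j=7: fails
Holds on [2,6], so largest k = 4.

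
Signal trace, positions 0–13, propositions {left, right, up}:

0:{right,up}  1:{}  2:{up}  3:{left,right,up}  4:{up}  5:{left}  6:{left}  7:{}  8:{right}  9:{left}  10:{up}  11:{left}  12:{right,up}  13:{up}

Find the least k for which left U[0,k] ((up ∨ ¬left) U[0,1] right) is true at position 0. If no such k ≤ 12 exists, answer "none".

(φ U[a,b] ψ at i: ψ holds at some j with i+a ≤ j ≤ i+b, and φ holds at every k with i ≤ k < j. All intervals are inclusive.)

Need earliest j ≥ 0 with ((up ∨ ¬left) U[0,1] right), and left at every k in [0,j-1].
  j=0: rhs holds (empty prefix). k = 0.

0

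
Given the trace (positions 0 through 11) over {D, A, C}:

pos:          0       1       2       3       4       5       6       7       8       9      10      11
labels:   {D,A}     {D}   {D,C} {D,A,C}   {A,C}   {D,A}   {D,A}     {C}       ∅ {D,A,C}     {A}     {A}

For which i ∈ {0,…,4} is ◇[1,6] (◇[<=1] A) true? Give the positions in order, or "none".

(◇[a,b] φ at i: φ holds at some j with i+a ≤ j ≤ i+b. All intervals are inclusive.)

Evaluate at each i in [0,4]:
  i=0: ✓ (witness j=2)
  i=1: ✓ (witness j=2)
  i=2: ✓ (witness j=3)
  i=3: ✓ (witness j=4)
  i=4: ✓ (witness j=5)

0, 1, 2, 3, 4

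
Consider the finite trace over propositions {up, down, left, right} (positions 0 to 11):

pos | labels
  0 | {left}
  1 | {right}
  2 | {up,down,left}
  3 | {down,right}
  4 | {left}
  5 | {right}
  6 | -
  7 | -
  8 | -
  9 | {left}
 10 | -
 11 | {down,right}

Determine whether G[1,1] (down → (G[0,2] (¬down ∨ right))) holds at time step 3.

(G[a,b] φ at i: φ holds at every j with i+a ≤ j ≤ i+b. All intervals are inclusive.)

Check (down → (G[0,2] (¬down ∨ right))) at every j in [4,4]:
  j=4: antecedent false → ✓
All positions satisfy it → formula holds.

Yes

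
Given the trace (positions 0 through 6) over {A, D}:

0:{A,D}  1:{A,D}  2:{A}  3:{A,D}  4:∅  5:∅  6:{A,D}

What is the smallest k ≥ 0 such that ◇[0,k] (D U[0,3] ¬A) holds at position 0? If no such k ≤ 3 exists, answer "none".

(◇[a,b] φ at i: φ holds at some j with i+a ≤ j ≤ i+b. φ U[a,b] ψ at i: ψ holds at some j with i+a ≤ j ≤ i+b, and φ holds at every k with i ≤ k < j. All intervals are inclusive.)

3

Scan j = 0,1,… for (D U[0,3] ¬A):
  j=0: fails
  j=1: fails
  j=2: fails
  j=3: holds
First hit at j=3, so smallest k = 3-0 = 3.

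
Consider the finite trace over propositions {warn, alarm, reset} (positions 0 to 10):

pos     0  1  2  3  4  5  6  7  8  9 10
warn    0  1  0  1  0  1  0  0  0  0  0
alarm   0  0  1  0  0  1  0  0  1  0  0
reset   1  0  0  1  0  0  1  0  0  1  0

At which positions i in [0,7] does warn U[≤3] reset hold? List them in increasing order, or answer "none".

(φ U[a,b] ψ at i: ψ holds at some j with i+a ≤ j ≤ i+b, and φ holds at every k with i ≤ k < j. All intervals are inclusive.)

Evaluate at each i in [0,7]:
  i=0: ✓ (rhs at j=0)
  i=1: ✗ (lhs fails at k=2 before rhs at j=3)
  i=2: ✗ (lhs fails at k=2 before rhs at j=3)
  i=3: ✓ (rhs at j=3)
  i=4: ✗ (lhs fails at k=4 before rhs at j=6)
  i=5: ✓ (rhs at j=6; lhs holds on [5,5])
  i=6: ✓ (rhs at j=6)
  i=7: ✗ (lhs fails at k=7 before rhs at j=9)

0, 3, 5, 6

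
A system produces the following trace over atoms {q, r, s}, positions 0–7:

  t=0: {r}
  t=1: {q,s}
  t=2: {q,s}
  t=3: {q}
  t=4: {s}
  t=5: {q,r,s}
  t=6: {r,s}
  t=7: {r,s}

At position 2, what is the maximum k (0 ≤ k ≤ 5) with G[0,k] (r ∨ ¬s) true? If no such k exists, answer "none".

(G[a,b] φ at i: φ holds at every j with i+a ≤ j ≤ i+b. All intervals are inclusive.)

none

(r ∨ ¬s) must hold from j=2 onward; find where it first fails.
  j=2: fails → no k works.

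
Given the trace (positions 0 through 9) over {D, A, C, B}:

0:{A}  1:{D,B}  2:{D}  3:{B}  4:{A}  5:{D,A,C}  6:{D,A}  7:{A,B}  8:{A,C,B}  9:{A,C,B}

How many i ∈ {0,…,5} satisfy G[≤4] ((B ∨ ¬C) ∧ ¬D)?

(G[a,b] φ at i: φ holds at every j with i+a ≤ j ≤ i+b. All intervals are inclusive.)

Evaluate at each i in [0,5]:
  i=0: ✗ (fails at j=1)
  i=1: ✗ (fails at j=1)
  i=2: ✗ (fails at j=2)
  i=3: ✗ (fails at j=5)
  i=4: ✗ (fails at j=5)
  i=5: ✗ (fails at j=5)
Positions where it holds: {} → 0.

0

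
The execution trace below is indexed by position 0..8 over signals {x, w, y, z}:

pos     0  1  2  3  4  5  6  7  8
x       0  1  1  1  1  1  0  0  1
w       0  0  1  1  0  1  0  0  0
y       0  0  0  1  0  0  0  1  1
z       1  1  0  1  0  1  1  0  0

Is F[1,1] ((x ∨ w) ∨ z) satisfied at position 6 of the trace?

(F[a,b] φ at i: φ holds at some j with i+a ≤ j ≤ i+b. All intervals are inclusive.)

Check ((x ∨ w) ∨ z) at each j in [7,7]:
  j=7: false
No position in the window satisfies it → formula fails.

Does not hold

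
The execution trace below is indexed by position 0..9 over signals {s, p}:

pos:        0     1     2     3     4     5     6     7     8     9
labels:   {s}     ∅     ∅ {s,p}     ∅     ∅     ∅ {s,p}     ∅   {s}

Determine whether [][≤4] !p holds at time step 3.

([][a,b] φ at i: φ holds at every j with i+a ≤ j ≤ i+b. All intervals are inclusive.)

Check !p at every j in [3,7]:
  j=3: false
  j=4: true
  j=5: true
  j=6: true
  j=7: false
Fails at j=3 → formula fails.

False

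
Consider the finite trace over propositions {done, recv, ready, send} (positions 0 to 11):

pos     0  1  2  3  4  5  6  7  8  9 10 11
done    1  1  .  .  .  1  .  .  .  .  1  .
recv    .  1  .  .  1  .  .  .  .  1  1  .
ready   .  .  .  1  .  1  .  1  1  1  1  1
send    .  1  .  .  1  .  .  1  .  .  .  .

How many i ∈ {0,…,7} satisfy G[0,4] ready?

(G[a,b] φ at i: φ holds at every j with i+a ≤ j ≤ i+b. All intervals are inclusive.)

1

Evaluate at each i in [0,7]:
  i=0: ✗ (fails at j=0)
  i=1: ✗ (fails at j=1)
  i=2: ✗ (fails at j=2)
  i=3: ✗ (fails at j=4)
  i=4: ✗ (fails at j=4)
  i=5: ✗ (fails at j=6)
  i=6: ✗ (fails at j=6)
  i=7: ✓ (all of [7,11])
Positions where it holds: {7} → 1.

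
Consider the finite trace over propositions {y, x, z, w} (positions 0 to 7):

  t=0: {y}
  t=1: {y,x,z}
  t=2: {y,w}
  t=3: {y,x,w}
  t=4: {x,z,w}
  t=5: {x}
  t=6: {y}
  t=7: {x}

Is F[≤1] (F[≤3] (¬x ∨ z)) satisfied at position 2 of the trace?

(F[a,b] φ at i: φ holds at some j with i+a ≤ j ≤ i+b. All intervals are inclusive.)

Check F[≤3] (¬x ∨ z) at each j in [2,3]:
  j=2: holds (witness at 2)
  j=3: holds (witness at 4)
Found at j=2 → formula holds.

Holds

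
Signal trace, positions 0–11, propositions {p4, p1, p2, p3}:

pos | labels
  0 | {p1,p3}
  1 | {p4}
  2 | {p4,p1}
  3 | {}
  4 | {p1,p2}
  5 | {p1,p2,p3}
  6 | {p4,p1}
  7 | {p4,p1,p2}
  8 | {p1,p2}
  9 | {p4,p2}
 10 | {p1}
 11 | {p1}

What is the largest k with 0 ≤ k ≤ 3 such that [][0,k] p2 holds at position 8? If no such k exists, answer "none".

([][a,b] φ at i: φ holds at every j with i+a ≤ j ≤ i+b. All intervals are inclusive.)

p2 must hold from j=8 onward; find where it first fails.
  j=8: holds
  j=9: holds
  j=10: fails
Holds on [8,9], so largest k = 1.

1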